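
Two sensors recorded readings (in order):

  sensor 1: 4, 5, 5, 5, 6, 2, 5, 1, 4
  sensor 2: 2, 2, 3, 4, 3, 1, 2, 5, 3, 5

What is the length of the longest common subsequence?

3

Match 4 [1,4], then 5 [2,8], then 5 [7,10] — 3 values in the same relative order in both. dp[9][10] = 3 confirms this is the maximum.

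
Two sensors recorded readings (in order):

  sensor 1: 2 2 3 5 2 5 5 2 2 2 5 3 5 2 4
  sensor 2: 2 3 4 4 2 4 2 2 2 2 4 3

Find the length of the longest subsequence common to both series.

Taking 2 [2,1], then 3 [3,2], then 2 [5,5], then 2 [8,7], then 2 [9,8], then 2 [10,9], then 2 [14,10], then 4 [15,11] gives a common subsequence of length 8. Since dp[15][12] = 8, nothing longer is possible.

8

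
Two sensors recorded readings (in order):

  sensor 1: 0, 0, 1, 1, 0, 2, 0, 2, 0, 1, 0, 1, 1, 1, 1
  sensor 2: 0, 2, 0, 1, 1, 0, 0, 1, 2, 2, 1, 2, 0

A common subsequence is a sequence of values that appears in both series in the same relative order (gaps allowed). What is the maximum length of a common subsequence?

Pick 0 at sensor 1[1]=sensor 2[1] → 0 at sensor 1[2]=sensor 2[3] → 1 at sensor 1[3]=sensor 2[4] → 1 at sensor 1[4]=sensor 2[5] → 0 at sensor 1[5]=sensor 2[7] → 2 at sensor 1[6]=sensor 2[9] → 2 at sensor 1[8]=sensor 2[10] → 1 at sensor 1[10]=sensor 2[11] → 0 at sensor 1[11]=sensor 2[13]; all 9 values appear in both, in order. The LCS DP gives dp[15][13] = 9, so this is optimal.

9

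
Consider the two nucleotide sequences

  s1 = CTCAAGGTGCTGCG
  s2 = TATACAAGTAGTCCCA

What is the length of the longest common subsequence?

9

Pick T at s1[2]=s2[3], C at s1[3]=s2[5], A at s1[4]=s2[6], A at s1[5]=s2[7], G at s1[6]=s2[8], G at s1[7]=s2[11], T at s1[8]=s2[12], C at s1[10]=s2[14], C at s1[13]=s2[15]; all 9 bases appear in both, in order. The LCS DP gives dp[14][16] = 9, so this is optimal.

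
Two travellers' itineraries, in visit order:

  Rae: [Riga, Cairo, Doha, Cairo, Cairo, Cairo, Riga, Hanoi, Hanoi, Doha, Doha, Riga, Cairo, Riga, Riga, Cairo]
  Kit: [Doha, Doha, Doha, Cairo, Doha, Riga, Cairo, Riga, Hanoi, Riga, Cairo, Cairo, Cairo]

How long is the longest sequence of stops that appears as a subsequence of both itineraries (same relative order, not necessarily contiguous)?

8

One common subsequence of length 8: Cairo at Rae[2]=Kit[4], Doha at Rae[3]=Kit[5], Cairo at Rae[6]=Kit[7], Riga at Rae[7]=Kit[8], Hanoi at Rae[9]=Kit[9], Riga at Rae[12]=Kit[10], Cairo at Rae[13]=Kit[12], Cairo at Rae[16]=Kit[13]. dp[16][13] = 8 confirms this is the maximum.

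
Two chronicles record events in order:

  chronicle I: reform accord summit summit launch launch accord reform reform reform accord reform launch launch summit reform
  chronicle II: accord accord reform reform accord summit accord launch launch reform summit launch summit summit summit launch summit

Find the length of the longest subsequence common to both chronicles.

Pick reform at chronicle I[1]=chronicle II[4]; then accord at chronicle I[2]=chronicle II[5]; then summit at chronicle I[3]=chronicle II[6]; then launch at chronicle I[5]=chronicle II[8]; then launch at chronicle I[6]=chronicle II[9]; then reform at chronicle I[8]=chronicle II[10]; then launch at chronicle I[13]=chronicle II[12]; then launch at chronicle I[14]=chronicle II[16]; then summit at chronicle I[15]=chronicle II[17]; all 9 events appear in both, in order. dp[16][17] = 9 confirms this is the maximum.

9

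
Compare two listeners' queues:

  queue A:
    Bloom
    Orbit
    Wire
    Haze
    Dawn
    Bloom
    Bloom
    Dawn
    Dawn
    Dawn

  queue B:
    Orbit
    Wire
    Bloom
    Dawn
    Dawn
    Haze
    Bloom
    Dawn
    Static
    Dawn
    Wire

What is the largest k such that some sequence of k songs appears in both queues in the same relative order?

6

Pick Orbit (queue A #2, queue B #1), Wire (queue A #3, queue B #2), Haze (queue A #4, queue B #6), Bloom (queue A #7, queue B #7), Dawn (queue A #8, queue B #8), Dawn (queue A #9, queue B #10); all 6 songs appear in both, in order. Since dp[10][11] = 6, nothing longer is possible.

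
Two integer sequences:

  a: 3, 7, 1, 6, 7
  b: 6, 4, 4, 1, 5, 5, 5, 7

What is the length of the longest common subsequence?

Let dp[i][j] be the LCS length of the first i values of a and the first j values of b. dp[i][j] = dp[i-1][j-1]+1 when the i-th and j-th values match, else max(dp[i-1][j], dp[i][j-1]).
    ·  6  4  4  1  5  5  5  7
 ·  0  0  0  0  0  0  0  0  0
 3  0  0  0  0  0  0  0  0  0
 7  0  0  0  0  0  0  0  0  1
 1  0  0  0  0  1  1  1  1  1
 6  0  1  1  1  1  1  1  1  1
 7  0  1  1  1  1  1  1  1  2
dp[5][8] = 2. One LCS (by backtracking along matches): 1, 7.

2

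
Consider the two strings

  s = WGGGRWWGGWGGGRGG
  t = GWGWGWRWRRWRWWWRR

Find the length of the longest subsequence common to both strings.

8

One common subsequence of length 8: W (s #1, t #2), then G (s #2, t #3), then G (s #3, t #5), then R (s #5, t #12), then W (s #6, t #13), then W (s #7, t #14), then W (s #10, t #15), then R (s #14, t #17). dp[16][17] = 8 confirms this is the maximum.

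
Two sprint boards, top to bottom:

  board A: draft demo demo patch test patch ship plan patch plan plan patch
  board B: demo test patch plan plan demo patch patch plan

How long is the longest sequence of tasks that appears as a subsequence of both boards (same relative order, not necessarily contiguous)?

6

Pick demo at board A[3]=board B[1], then test at board A[5]=board B[2], then patch at board A[6]=board B[3], then plan at board A[8]=board B[5], then patch at board A[9]=board B[8], then plan at board A[11]=board B[9]; all 6 tasks appear in both, in order. The LCS DP gives dp[12][9] = 6, so this is optimal.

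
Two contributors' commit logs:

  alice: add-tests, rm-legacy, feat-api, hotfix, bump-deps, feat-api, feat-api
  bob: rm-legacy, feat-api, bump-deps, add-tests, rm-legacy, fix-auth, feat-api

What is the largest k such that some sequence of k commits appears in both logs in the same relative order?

4

Taking rm-legacy [2,1], then feat-api [3,2], then bump-deps [5,3], then feat-api [7,7] gives a common subsequence of length 4, and the DP table's final entry dp[7][7] is also 4, so no common subsequence is longer.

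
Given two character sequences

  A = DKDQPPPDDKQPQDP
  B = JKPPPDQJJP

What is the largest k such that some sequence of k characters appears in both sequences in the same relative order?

7

Taking K (A #2, B #2) → P (A #5, B #3) → P (A #6, B #4) → P (A #7, B #5) → D (A #9, B #6) → Q (A #11, B #7) → P (A #15, B #10) gives a common subsequence of length 7. The LCS DP gives dp[15][10] = 7, so this is optimal.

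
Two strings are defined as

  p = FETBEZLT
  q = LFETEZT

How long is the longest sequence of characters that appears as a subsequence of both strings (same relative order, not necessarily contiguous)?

Pick F (p #1, q #2) → E (p #2, q #3) → T (p #3, q #4) → E (p #5, q #5) → Z (p #6, q #6) → T (p #8, q #7); all 6 characters appear in both, in order. The LCS DP gives dp[8][7] = 6, so this is optimal.

6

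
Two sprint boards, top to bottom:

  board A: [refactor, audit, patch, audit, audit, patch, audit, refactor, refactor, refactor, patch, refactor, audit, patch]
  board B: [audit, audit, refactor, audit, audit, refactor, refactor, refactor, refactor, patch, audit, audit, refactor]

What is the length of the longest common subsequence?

Taking audit [2,1], audit [4,2], audit [5,4], audit [7,5], refactor [8,7], refactor [9,8], refactor [10,9], patch [11,10], refactor [12,13] gives a common subsequence of length 9, and the DP table's final entry dp[14][13] is also 9, so no common subsequence is longer.

9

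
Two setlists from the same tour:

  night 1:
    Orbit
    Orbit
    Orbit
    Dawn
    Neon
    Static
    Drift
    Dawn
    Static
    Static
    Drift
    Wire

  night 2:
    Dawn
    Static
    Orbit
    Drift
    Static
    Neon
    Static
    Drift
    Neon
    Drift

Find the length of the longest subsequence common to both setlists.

6

Pick Dawn (night 1 #4, night 2 #1), then Static (night 1 #6, night 2 #2), then Drift (night 1 #7, night 2 #4), then Static (night 1 #9, night 2 #5), then Static (night 1 #10, night 2 #7), then Drift (night 1 #11, night 2 #10); all 6 songs appear in both, in order. The LCS DP gives dp[12][10] = 6, so this is optimal.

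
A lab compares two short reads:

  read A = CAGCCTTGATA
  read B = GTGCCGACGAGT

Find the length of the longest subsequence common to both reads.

Match C at read A[1]=read B[5] → A at read A[2]=read B[7] → C at read A[5]=read B[8] → G at read A[8]=read B[9] → A at read A[9]=read B[10] → T at read A[10]=read B[12] — 6 bases in the same relative order in both, and the DP table's final entry dp[11][12] is also 6, so no common subsequence is longer.

6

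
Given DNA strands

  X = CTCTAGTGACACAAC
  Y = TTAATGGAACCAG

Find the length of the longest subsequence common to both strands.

9

Taking T at X[2]=Y[1], then T at X[4]=Y[2], then A at X[5]=Y[4], then G at X[6]=Y[6], then G at X[8]=Y[7], then A at X[9]=Y[9], then C at X[10]=Y[10], then C at X[12]=Y[11], then A at X[13]=Y[12] gives a common subsequence of length 9. The LCS DP gives dp[15][13] = 9, so this is optimal.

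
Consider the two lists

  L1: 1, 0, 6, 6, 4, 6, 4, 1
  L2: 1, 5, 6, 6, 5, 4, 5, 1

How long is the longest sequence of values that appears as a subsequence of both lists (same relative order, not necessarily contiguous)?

5

Let dp[i][j] be the LCS length of the first i values of L1 and the first j values of L2. dp[i][j] = dp[i-1][j-1]+1 when the i-th and j-th values match, else max(dp[i-1][j], dp[i][j-1]).
    ·  1  5  6  6  5  4  5  1
 ·  0  0  0  0  0  0  0  0  0
 1  0  1  1  1  1  1  1  1  1
 0  0  1  1  1  1  1  1  1  1
 6  0  1  1  2  2  2  2  2  2
 6  0  1  1  2  3  3  3  3  3
 4  0  1  1  2  3  3  4  4  4
 6  0  1  1  2  3  3  4  4  4
 4  0  1  1  2  3  3  4  4  4
 1  0  1  1  2  3  3  4  4  5
dp[8][8] = 5. One LCS (by backtracking along matches): 1, 6, 6, 4, 1.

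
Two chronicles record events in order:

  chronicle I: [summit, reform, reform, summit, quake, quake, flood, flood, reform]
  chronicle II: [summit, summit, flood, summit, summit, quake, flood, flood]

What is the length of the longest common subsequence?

5

Match summit at chronicle I[1]=chronicle II[4] → summit at chronicle I[4]=chronicle II[5] → quake at chronicle I[6]=chronicle II[6] → flood at chronicle I[7]=chronicle II[7] → flood at chronicle I[8]=chronicle II[8] — 5 events in the same relative order in both, and the DP table's final entry dp[9][8] is also 5, so no common subsequence is longer.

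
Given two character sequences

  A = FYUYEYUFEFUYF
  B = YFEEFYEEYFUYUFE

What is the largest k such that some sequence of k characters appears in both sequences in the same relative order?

8

Taking F at A[1]=B[5], Y at A[2]=B[6], E at A[5]=B[8], Y at A[6]=B[9], F at A[10]=B[10], U at A[11]=B[11], Y at A[12]=B[12], F at A[13]=B[14] gives a common subsequence of length 8, and the DP table's final entry dp[13][15] is also 8, so no common subsequence is longer.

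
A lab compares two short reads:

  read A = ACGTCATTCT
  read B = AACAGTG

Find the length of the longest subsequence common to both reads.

One common subsequence of length 4: A [1,2]; then C [2,3]; then G [3,5]; then T [4,6]. dp[10][7] = 4 confirms this is the maximum.

4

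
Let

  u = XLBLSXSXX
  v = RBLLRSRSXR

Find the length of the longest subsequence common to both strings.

5

Pick L at u[2]=v[3], L at u[4]=v[4], S at u[5]=v[6], S at u[7]=v[8], X at u[8]=v[9]; all 5 characters appear in both, in order. The LCS DP gives dp[9][10] = 5, so this is optimal.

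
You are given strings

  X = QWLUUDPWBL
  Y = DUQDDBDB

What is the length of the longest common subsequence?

3

Match Q [1,3] → D [6,7] → B [9,8] — 3 characters in the same relative order in both, and the DP table's final entry dp[10][8] is also 3, so no common subsequence is longer.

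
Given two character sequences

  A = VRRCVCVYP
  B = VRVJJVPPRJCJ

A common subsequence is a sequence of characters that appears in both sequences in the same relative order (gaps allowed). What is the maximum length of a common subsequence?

Pick V (A #1, B #1); then R (A #3, B #2); then V (A #5, B #3); then V (A #7, B #6); then P (A #9, B #8); all 5 characters appear in both, in order. Since dp[9][12] = 5, nothing longer is possible.

5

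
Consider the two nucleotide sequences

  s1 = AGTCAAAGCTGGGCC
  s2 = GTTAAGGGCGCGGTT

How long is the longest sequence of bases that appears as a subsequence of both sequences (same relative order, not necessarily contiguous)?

Pick G [2,1]; then T [3,3]; then A [5,4]; then A [6,5]; then G [8,8]; then C [9,9]; then G [11,10]; then G [12,12]; then G [13,13]; all 9 bases appear in both, in order, and the DP table's final entry dp[15][15] is also 9, so no common subsequence is longer.

9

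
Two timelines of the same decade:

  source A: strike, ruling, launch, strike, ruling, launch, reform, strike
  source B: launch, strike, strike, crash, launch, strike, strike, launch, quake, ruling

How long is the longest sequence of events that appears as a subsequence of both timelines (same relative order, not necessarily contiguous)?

Pick strike at source A[1]=source B[3]; then launch at source A[3]=source B[5]; then strike at source A[4]=source B[7]; then ruling at source A[5]=source B[10]; all 4 events appear in both, in order. dp[8][10] = 4 confirms this is the maximum.

4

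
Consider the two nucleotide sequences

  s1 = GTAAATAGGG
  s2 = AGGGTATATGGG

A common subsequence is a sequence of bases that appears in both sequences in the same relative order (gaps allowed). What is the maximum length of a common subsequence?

8

Let dp[i][j] be the LCS length of the first i bases of s1 and the first j bases of s2. dp[i][j] = dp[i-1][j-1]+1 when the i-th and j-th bases match, else max(dp[i-1][j], dp[i][j-1]).
    ·  A  G  G  G  T  A  T  A  T  G  G  G
 ·  0  0  0  0  0  0  0  0  0  0  0  0  0
 G  0  0  1  1  1  1  1  1  1  1  1  1  1
 T  0  0  1  1  1  2  2  2  2  2  2  2  2
 A  0  1  1  1  1  2  3  3  3  3  3  3  3
 A  0  1  1  1  1  2  3  3  4  4  4  4  4
 A  0  1  1  1  1  2  3  3  4  4  4  4  4
 T  0  1  1  1  1  2  3  4  4  5  5  5  5
 A  0  1  1  1  1  2  3  4  5  5  5  5  5
 G  0  1  2  2  2  2  3  4  5  5  6  6  6
 G  0  1  2  3  3  3  3  4  5  5  6  7  7
 G  0  1  2  3  4  4  4  4  5  5  6  7  8
dp[10][12] = 8. One LCS (by backtracking along matches): GTAATGGG.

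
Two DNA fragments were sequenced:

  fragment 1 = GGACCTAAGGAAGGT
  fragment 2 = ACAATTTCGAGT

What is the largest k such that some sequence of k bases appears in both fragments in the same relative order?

One common subsequence of length 8: A (fragment 1 #3, fragment 2 #1), then C (fragment 1 #5, fragment 2 #2), then A (fragment 1 #7, fragment 2 #3), then A (fragment 1 #8, fragment 2 #4), then G (fragment 1 #10, fragment 2 #9), then A (fragment 1 #12, fragment 2 #10), then G (fragment 1 #14, fragment 2 #11), then T (fragment 1 #15, fragment 2 #12). dp[15][12] = 8 confirms this is the maximum.

8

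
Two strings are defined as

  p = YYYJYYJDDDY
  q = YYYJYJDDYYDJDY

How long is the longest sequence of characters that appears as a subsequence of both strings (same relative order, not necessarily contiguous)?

10

Taking Y at p[1]=q[1], Y at p[2]=q[2], Y at p[3]=q[3], J at p[4]=q[4], Y at p[6]=q[5], J at p[7]=q[6], D at p[8]=q[8], D at p[9]=q[11], D at p[10]=q[13], Y at p[11]=q[14] gives a common subsequence of length 10, and the DP table's final entry dp[11][14] is also 10, so no common subsequence is longer.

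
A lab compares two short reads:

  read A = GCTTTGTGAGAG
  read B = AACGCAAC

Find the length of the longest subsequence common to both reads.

Pick G (read A #1, read B #4), C (read A #2, read B #5), A (read A #9, read B #6), A (read A #11, read B #7); all 4 bases appear in both, in order. The LCS DP gives dp[12][8] = 4, so this is optimal.

4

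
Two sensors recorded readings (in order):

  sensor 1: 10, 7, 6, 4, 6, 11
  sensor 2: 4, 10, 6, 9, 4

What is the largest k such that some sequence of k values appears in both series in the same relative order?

3

One common subsequence of length 3: 10 [1,2]; then 6 [3,3]; then 4 [4,5], and the DP table's final entry dp[6][5] is also 3, so no common subsequence is longer.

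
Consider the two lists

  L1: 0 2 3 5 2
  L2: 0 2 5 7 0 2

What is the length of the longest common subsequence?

4

Let dp[i][j] be the LCS length of the first i values of L1 and the first j values of L2. dp[i][j] = dp[i-1][j-1]+1 when the i-th and j-th values match, else max(dp[i-1][j], dp[i][j-1]).
    ·  0  2  5  7  0  2
 ·  0  0  0  0  0  0  0
 0  0  1  1  1  1  1  1
 2  0  1  2  2  2  2  2
 3  0  1  2  2  2  2  2
 5  0  1  2  3  3  3  3
 2  0  1  2  3  3  3  4
dp[5][6] = 4. One LCS (by backtracking along matches): 0, 2, 5, 2.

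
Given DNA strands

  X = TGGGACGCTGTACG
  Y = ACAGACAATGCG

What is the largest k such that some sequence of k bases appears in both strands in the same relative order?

Match A [5,1]; then C [6,2]; then G [7,4]; then C [8,6]; then T [9,9]; then G [10,10]; then C [13,11]; then G [14,12] — 8 bases in the same relative order in both. The LCS DP gives dp[14][12] = 8, so this is optimal.

8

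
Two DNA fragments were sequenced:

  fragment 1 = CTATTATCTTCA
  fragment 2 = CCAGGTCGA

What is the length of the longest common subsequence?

5

One common subsequence of length 5: C [1,2], A [3,3], T [7,6], C [8,7], A [12,9], and the DP table's final entry dp[12][9] is also 5, so no common subsequence is longer.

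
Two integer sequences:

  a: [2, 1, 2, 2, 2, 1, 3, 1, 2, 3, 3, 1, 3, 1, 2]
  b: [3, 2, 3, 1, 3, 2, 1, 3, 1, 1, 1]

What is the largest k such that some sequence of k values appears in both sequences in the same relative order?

Match 2 (a #1, b #2), 1 (a #2, b #4), 2 (a #5, b #6), 1 (a #6, b #7), 3 (a #7, b #8), 1 (a #8, b #9), 1 (a #12, b #10), 1 (a #14, b #11) — 8 values in the same relative order in both. dp[15][11] = 8 confirms this is the maximum.

8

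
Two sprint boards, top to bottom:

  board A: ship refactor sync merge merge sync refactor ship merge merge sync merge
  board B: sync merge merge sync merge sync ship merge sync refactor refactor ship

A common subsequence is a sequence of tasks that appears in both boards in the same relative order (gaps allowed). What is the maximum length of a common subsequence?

One common subsequence of length 7: sync at board A[3]=board B[1] → merge at board A[4]=board B[3] → merge at board A[5]=board B[5] → sync at board A[6]=board B[6] → ship at board A[8]=board B[7] → merge at board A[10]=board B[8] → sync at board A[11]=board B[9]. Since dp[12][12] = 7, nothing longer is possible.

7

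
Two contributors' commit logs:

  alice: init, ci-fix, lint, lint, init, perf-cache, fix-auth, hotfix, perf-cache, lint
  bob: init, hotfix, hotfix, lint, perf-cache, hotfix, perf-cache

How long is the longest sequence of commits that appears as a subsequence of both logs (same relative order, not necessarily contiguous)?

5

One common subsequence of length 5: init [1,1], lint [4,4], perf-cache [6,5], hotfix [8,6], perf-cache [9,7]. dp[10][7] = 5 confirms this is the maximum.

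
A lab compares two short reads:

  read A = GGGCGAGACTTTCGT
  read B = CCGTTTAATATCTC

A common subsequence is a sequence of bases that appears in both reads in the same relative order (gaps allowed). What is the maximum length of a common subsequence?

8

Taking C (read A #4, read B #2), then G (read A #5, read B #3), then A (read A #6, read B #7), then A (read A #8, read B #8), then T (read A #10, read B #9), then T (read A #11, read B #11), then T (read A #12, read B #13), then C (read A #13, read B #14) gives a common subsequence of length 8. Since dp[15][14] = 8, nothing longer is possible.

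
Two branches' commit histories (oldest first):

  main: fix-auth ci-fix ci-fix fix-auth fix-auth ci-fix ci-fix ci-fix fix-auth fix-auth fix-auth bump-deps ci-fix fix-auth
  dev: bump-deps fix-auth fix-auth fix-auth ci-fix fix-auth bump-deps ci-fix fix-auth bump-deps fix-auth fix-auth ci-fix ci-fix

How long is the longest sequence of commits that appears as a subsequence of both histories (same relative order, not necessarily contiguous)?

9

One common subsequence of length 9: fix-auth at main[1]=dev[2]; then fix-auth at main[4]=dev[3]; then fix-auth at main[5]=dev[4]; then ci-fix at main[6]=dev[5]; then ci-fix at main[8]=dev[8]; then fix-auth at main[9]=dev[9]; then fix-auth at main[10]=dev[11]; then fix-auth at main[11]=dev[12]; then ci-fix at main[13]=dev[14]. The LCS DP gives dp[14][14] = 9, so this is optimal.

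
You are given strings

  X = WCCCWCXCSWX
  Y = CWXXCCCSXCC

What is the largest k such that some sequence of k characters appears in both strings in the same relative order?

6

Match W [1,2], C [2,5], C [3,6], C [4,7], C [6,10], C [8,11] — 6 characters in the same relative order in both, and the DP table's final entry dp[11][11] is also 6, so no common subsequence is longer.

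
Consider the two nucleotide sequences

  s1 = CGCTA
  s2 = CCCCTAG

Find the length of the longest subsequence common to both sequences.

Pick C at s1[1]=s2[3], C at s1[3]=s2[4], T at s1[4]=s2[5], A at s1[5]=s2[6]; all 4 bases appear in both, in order. Since dp[5][7] = 4, nothing longer is possible.

4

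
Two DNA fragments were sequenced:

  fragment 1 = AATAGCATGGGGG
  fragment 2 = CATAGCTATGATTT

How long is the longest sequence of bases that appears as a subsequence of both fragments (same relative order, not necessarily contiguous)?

8

Match A [2,2]; then T [3,3]; then A [4,4]; then G [5,5]; then C [6,6]; then A [7,8]; then T [8,9]; then G [9,10] — 8 bases in the same relative order in both. The LCS DP gives dp[13][14] = 8, so this is optimal.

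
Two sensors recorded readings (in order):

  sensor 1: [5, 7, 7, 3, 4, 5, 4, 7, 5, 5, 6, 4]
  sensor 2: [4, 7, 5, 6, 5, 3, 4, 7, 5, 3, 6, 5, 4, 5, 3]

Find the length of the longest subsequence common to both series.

7

Match 5 (sensor 1 #1, sensor 2 #5) → 3 (sensor 1 #4, sensor 2 #6) → 4 (sensor 1 #7, sensor 2 #7) → 7 (sensor 1 #8, sensor 2 #8) → 5 (sensor 1 #9, sensor 2 #9) → 5 (sensor 1 #10, sensor 2 #12) → 4 (sensor 1 #12, sensor 2 #13) — 7 values in the same relative order in both. Since dp[12][15] = 7, nothing longer is possible.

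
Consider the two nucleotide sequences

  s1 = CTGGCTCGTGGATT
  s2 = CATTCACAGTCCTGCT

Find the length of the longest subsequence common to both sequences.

8

One common subsequence of length 8: C [1,1] → T [2,4] → G [3,9] → C [5,11] → C [7,12] → T [9,13] → G [10,14] → T [14,16]. dp[14][16] = 8 confirms this is the maximum.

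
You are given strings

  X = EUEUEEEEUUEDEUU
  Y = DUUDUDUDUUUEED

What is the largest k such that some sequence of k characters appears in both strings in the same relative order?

7

One common subsequence of length 7: U [2,2], U [4,3], U [9,5], U [10,7], D [12,8], U [14,10], U [15,11], and the DP table's final entry dp[15][14] is also 7, so no common subsequence is longer.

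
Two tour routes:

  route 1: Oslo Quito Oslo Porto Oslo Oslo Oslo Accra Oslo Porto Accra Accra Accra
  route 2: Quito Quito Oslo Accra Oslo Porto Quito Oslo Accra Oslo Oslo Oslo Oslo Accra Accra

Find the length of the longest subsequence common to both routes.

Match Oslo [1,5]; then Quito [2,7]; then Oslo [3,8]; then Oslo [5,10]; then Oslo [6,11]; then Oslo [7,12]; then Oslo [9,13]; then Accra [12,14]; then Accra [13,15] — 9 stops in the same relative order in both. Since dp[13][15] = 9, nothing longer is possible.

9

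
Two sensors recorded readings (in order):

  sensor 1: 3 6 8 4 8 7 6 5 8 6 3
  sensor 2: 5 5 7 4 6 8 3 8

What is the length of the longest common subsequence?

4

Let dp[i][j] be the LCS length of the first i values of sensor 1 and the first j values of sensor 2. dp[i][j] = dp[i-1][j-1]+1 when the i-th and j-th values match, else max(dp[i-1][j], dp[i][j-1]).
    ·  5  5  7  4  6  8  3  8
 ·  0  0  0  0  0  0  0  0  0
 3  0  0  0  0  0  0  0  1  1
 6  0  0  0  0  0  1  1  1  1
 8  0  0  0  0  0  1  2  2  2
 4  0  0  0  0  1  1  2  2  2
 8  0  0  0  0  1  1  2  2  3
 7  0  0  0  1  1  1  2  2  3
 6  0  0  0  1  1  2  2  2  3
 5  0  1  1  1  1  2  2  2  3
 8  0  1  1  1  1  2  3  3  3
 6  0  1  1  1  1  2  3  3  3
 3  0  1  1  1  1  2  3  4  4
dp[11][8] = 4. One LCS (by backtracking along matches): 4, 6, 8, 3.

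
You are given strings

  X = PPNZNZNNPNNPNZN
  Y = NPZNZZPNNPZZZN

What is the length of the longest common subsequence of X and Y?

10

Taking P at X[1]=Y[2], N at X[3]=Y[4], Z at X[4]=Y[5], Z at X[6]=Y[6], P at X[9]=Y[7], N at X[10]=Y[8], N at X[11]=Y[9], P at X[12]=Y[10], Z at X[14]=Y[13], N at X[15]=Y[14] gives a common subsequence of length 10. The LCS DP gives dp[15][14] = 10, so this is optimal.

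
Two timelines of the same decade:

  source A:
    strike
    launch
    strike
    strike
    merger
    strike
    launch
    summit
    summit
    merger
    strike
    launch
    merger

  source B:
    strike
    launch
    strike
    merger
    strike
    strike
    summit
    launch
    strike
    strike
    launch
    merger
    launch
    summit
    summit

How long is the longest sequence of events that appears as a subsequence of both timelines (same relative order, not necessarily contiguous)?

9

Taking strike at source A[1]=source B[1]; then launch at source A[2]=source B[2]; then strike at source A[3]=source B[3]; then strike at source A[4]=source B[5]; then strike at source A[6]=source B[6]; then launch at source A[7]=source B[8]; then strike at source A[11]=source B[10]; then launch at source A[12]=source B[11]; then merger at source A[13]=source B[12] gives a common subsequence of length 9, and the DP table's final entry dp[13][15] is also 9, so no common subsequence is longer.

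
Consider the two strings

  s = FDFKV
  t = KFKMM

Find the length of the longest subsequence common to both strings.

Let dp[i][j] be the LCS length of the first i characters of s and the first j characters of t. dp[i][j] = dp[i-1][j-1]+1 when the i-th and j-th characters match, else max(dp[i-1][j], dp[i][j-1]).
    ·  K  F  K  M  M
 ·  0  0  0  0  0  0
 F  0  0  1  1  1  1
 D  0  0  1  1  1  1
 F  0  0  1  1  1  1
 K  0  1  1  2  2  2
 V  0  1  1  2  2  2
dp[5][5] = 2. One LCS (by backtracking along matches): FK.

2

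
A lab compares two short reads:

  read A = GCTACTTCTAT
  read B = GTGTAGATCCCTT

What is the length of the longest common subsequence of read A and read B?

One common subsequence of length 7: G at read A[1]=read B[3] → T at read A[3]=read B[4] → A at read A[4]=read B[7] → C at read A[5]=read B[10] → C at read A[8]=read B[11] → T at read A[9]=read B[12] → T at read A[11]=read B[13]. Since dp[11][13] = 7, nothing longer is possible.

7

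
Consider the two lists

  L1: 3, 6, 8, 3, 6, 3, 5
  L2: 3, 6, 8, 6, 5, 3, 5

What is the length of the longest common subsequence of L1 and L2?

Let dp[i][j] be the LCS length of the first i values of L1 and the first j values of L2. dp[i][j] = dp[i-1][j-1]+1 when the i-th and j-th values match, else max(dp[i-1][j], dp[i][j-1]).
    ·  3  6  8  6  5  3  5
 ·  0  0  0  0  0  0  0  0
 3  0  1  1  1  1  1  1  1
 6  0  1  2  2  2  2  2  2
 8  0  1  2  3  3  3  3  3
 3  0  1  2  3  3  3  4  4
 6  0  1  2  3  4  4  4  4
 3  0  1  2  3  4  4  5  5
 5  0  1  2  3  4  5  5  6
dp[7][7] = 6. One LCS (by backtracking along matches): 3, 6, 8, 6, 3, 5.

6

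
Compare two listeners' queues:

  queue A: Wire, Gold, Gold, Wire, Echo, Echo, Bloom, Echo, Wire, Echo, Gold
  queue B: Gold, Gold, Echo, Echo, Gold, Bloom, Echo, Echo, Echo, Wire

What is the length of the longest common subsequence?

7

One common subsequence of length 7: Gold at queue A[2]=queue B[1] → Gold at queue A[3]=queue B[2] → Echo at queue A[5]=queue B[3] → Echo at queue A[6]=queue B[4] → Bloom at queue A[7]=queue B[6] → Echo at queue A[8]=queue B[9] → Wire at queue A[9]=queue B[10]. dp[11][10] = 7 confirms this is the maximum.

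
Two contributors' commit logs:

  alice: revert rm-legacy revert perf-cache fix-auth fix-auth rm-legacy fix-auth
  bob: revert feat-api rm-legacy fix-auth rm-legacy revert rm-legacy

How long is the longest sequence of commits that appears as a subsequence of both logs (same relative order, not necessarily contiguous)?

Taking revert [1,1]; then rm-legacy [2,5]; then revert [3,6]; then rm-legacy [7,7] gives a common subsequence of length 4, and the DP table's final entry dp[8][7] is also 4, so no common subsequence is longer.

4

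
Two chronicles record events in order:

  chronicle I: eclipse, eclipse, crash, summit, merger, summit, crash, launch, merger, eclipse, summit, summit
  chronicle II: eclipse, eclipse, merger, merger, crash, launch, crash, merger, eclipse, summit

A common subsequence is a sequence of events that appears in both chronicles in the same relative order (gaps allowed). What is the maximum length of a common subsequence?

8

Taking eclipse at chronicle I[1]=chronicle II[1] → eclipse at chronicle I[2]=chronicle II[2] → merger at chronicle I[5]=chronicle II[4] → crash at chronicle I[7]=chronicle II[5] → launch at chronicle I[8]=chronicle II[6] → merger at chronicle I[9]=chronicle II[8] → eclipse at chronicle I[10]=chronicle II[9] → summit at chronicle I[12]=chronicle II[10] gives a common subsequence of length 8. dp[12][10] = 8 confirms this is the maximum.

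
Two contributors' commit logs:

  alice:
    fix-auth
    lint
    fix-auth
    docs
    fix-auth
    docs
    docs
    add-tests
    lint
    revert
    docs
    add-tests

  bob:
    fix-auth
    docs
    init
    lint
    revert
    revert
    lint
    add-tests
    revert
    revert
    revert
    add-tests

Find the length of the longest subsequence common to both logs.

5

Taking fix-auth at alice[1]=bob[1], then lint at alice[2]=bob[7], then add-tests at alice[8]=bob[8], then revert at alice[10]=bob[11], then add-tests at alice[12]=bob[12] gives a common subsequence of length 5. The LCS DP gives dp[12][12] = 5, so this is optimal.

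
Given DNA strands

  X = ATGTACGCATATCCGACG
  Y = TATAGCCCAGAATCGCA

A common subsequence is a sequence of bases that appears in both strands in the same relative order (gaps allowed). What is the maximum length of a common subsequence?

Match A (X #1, Y #2), then T (X #2, Y #3), then G (X #3, Y #5), then A (X #5, Y #9), then G (X #7, Y #10), then A (X #9, Y #11), then A (X #11, Y #12), then T (X #12, Y #13), then C (X #13, Y #14), then C (X #14, Y #16), then A (X #16, Y #17) — 11 bases in the same relative order in both, and the DP table's final entry dp[18][17] is also 11, so no common subsequence is longer.

11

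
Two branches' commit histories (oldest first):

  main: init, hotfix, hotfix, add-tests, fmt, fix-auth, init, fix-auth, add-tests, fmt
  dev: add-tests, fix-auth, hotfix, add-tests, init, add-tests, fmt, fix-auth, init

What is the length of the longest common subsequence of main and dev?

Taking init [1,5], then add-tests [4,6], then fmt [5,7], then fix-auth [6,8], then init [7,9] gives a common subsequence of length 5. Since dp[10][9] = 5, nothing longer is possible.

5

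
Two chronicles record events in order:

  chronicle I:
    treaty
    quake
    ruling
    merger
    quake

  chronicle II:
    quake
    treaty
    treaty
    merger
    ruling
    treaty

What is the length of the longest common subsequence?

Match treaty at chronicle I[1]=chronicle II[3] → ruling at chronicle I[3]=chronicle II[5] — 2 events in the same relative order in both, and the DP table's final entry dp[5][6] is also 2, so no common subsequence is longer.

2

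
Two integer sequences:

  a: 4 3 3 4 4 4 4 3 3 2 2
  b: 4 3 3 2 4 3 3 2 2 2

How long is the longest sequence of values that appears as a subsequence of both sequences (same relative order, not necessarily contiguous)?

Let dp[i][j] be the LCS length of the first i values of a and the first j values of b. dp[i][j] = dp[i-1][j-1]+1 when the i-th and j-th values match, else max(dp[i-1][j], dp[i][j-1]).
    ·  4  3  3  2  4  3  3  2  2  2
 ·  0  0  0  0  0  0  0  0  0  0  0
 4  0  1  1  1  1  1  1  1  1  1  1
 3  0  1  2  2  2  2  2  2  2  2  2
 3  0  1  2  3  3  3  3  3  3  3  3
 4  0  1  2  3  3  4  4  4  4  4  4
 4  0  1  2  3  3  4  4  4  4  4  4
 4  0  1  2  3  3  4  4  4  4  4  4
 4  0  1  2  3  3  4  4  4  4  4  4
 3  0  1  2  3  3  4  5  5  5  5  5
 3  0  1  2  3  3  4  5  6  6  6  6
 2  0  1  2  3  4  4  5  6  7  7  7
 2  0  1  2  3  4  4  5  6  7  8  8
dp[11][10] = 8. One LCS (by backtracking along matches): 4, 3, 3, 4, 3, 3, 2, 2.

8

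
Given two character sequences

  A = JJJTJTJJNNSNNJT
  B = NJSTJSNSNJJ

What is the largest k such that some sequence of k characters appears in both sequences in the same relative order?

7

Pick J [1,2] → T [4,4] → J [5,5] → N [10,7] → S [11,8] → N [12,9] → J [14,11]; all 7 characters appear in both, in order, and the DP table's final entry dp[15][11] is also 7, so no common subsequence is longer.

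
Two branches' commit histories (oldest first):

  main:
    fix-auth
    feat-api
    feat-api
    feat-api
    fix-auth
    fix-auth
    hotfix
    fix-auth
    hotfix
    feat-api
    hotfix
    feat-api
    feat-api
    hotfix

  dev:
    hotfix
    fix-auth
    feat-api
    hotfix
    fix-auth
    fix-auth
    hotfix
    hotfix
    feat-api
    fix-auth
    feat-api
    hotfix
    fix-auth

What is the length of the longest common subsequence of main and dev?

9

Pick fix-auth [1,2], feat-api [2,3], fix-auth [5,5], fix-auth [6,6], hotfix [7,7], hotfix [9,8], feat-api [10,9], feat-api [13,11], hotfix [14,12]; all 9 commits appear in both, in order. The LCS DP gives dp[14][13] = 9, so this is optimal.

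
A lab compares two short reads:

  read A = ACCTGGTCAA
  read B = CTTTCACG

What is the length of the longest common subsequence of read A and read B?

5

Let dp[i][j] be the LCS length of the first i bases of read A and the first j bases of read B. dp[i][j] = dp[i-1][j-1]+1 when the i-th and j-th bases match, else max(dp[i-1][j], dp[i][j-1]).
    ·  C  T  T  T  C  A  C  G
 ·  0  0  0  0  0  0  0  0  0
 A  0  0  0  0  0  0  1  1  1
 C  0  1  1  1  1  1  1  2  2
 C  0  1  1  1  1  2  2  2  2
 T  0  1  2  2  2  2  2  2  2
 G  0  1  2  2  2  2  2  2  3
 G  0  1  2  2  2  2  2  2  3
 T  0  1  2  3  3  3  3  3  3
 C  0  1  2  3  3  4  4  4  4
 A  0  1  2  3  3  4  5  5  5
 A  0  1  2  3  3  4  5  5  5
dp[10][8] = 5. One LCS (by backtracking along matches): CTTCA.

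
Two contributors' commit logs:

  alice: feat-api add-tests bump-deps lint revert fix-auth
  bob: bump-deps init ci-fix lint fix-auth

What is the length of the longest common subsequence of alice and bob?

One common subsequence of length 3: bump-deps at alice[3]=bob[1] → lint at alice[4]=bob[4] → fix-auth at alice[6]=bob[5]. Since dp[6][5] = 3, nothing longer is possible.

3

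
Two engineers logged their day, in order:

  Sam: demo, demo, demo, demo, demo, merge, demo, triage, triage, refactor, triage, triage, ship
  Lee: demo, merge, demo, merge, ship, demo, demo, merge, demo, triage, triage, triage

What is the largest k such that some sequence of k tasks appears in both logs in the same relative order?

Taking demo at Sam[1]=Lee[1], then demo at Sam[2]=Lee[3], then demo at Sam[4]=Lee[6], then demo at Sam[5]=Lee[7], then merge at Sam[6]=Lee[8], then demo at Sam[7]=Lee[9], then triage at Sam[9]=Lee[10], then triage at Sam[11]=Lee[11], then triage at Sam[12]=Lee[12] gives a common subsequence of length 9. Since dp[13][12] = 9, nothing longer is possible.

9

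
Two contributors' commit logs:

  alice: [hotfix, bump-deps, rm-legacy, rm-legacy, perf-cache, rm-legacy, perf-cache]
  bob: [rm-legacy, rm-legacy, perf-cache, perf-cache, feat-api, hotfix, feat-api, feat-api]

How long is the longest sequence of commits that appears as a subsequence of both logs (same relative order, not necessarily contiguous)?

Match rm-legacy at alice[3]=bob[1]; then rm-legacy at alice[4]=bob[2]; then perf-cache at alice[5]=bob[3]; then perf-cache at alice[7]=bob[4] — 4 commits in the same relative order in both. The LCS DP gives dp[7][8] = 4, so this is optimal.

4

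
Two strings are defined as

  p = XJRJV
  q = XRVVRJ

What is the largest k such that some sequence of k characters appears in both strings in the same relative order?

3

Taking X [1,1], then R [3,5], then J [4,6] gives a common subsequence of length 3, and the DP table's final entry dp[5][6] is also 3, so no common subsequence is longer.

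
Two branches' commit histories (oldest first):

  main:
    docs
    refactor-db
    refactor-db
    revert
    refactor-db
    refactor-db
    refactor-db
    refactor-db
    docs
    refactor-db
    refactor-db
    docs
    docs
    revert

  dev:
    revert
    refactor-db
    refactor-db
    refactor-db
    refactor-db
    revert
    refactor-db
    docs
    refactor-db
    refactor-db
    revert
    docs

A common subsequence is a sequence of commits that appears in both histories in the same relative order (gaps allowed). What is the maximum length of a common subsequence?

Taking refactor-db [2,2]; then refactor-db [3,3]; then refactor-db [5,4]; then refactor-db [6,5]; then refactor-db [8,7]; then docs [9,8]; then refactor-db [10,9]; then refactor-db [11,10]; then docs [13,12] gives a common subsequence of length 9. The LCS DP gives dp[14][12] = 9, so this is optimal.

9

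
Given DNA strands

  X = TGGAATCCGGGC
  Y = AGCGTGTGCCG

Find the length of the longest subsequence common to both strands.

6

One common subsequence of length 6: T [1,5]; then G [2,6]; then G [3,8]; then C [7,9]; then C [8,10]; then G [11,11], and the DP table's final entry dp[12][11] is also 6, so no common subsequence is longer.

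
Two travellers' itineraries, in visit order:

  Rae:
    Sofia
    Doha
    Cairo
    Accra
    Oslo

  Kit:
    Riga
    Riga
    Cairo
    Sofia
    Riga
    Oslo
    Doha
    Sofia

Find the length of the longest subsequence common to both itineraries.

2

Match Sofia at Rae[1]=Kit[4]; then Doha at Rae[2]=Kit[7] — 2 stops in the same relative order in both, and the DP table's final entry dp[5][8] is also 2, so no common subsequence is longer.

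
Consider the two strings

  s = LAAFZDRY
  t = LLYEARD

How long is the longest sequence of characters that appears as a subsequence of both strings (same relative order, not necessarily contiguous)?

Let dp[i][j] be the LCS length of the first i characters of s and the first j characters of t. dp[i][j] = dp[i-1][j-1]+1 when the i-th and j-th characters match, else max(dp[i-1][j], dp[i][j-1]).
    ·  L  L  Y  E  A  R  D
 ·  0  0  0  0  0  0  0  0
 L  0  1  1  1  1  1  1  1
 A  0  1  1  1  1  2  2  2
 A  0  1  1  1  1  2  2  2
 F  0  1  1  1  1  2  2  2
 Z  0  1  1  1  1  2  2  2
 D  0  1  1  1  1  2  2  3
 R  0  1  1  1  1  2  3  3
 Y  0  1  1  2  2  2  3  3
dp[8][7] = 3. One LCS (by backtracking along matches): LAD.

3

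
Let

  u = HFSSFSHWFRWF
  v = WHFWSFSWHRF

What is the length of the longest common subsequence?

8

Taking H at u[1]=v[2], then F at u[2]=v[3], then S at u[4]=v[5], then F at u[5]=v[6], then S at u[6]=v[7], then H at u[7]=v[9], then R at u[10]=v[10], then F at u[12]=v[11] gives a common subsequence of length 8. Since dp[12][11] = 8, nothing longer is possible.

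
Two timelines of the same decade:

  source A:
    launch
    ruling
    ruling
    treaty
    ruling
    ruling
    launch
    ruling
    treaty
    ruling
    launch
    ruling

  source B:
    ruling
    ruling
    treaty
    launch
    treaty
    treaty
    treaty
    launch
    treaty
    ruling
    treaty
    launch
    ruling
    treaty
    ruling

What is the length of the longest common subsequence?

Taking ruling [2,1], then ruling [3,2], then treaty [4,9], then ruling [5,10], then launch [7,12], then ruling [8,13], then treaty [9,14], then ruling [12,15] gives a common subsequence of length 8, and the DP table's final entry dp[12][15] is also 8, so no common subsequence is longer.

8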